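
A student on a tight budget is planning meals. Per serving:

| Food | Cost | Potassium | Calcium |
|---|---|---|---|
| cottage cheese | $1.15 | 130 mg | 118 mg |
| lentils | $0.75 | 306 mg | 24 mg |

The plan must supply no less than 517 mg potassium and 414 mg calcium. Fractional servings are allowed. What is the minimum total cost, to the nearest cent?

At the optimum either one food covers both requirements or two foods hit both targets exactly; no other combination can be cheaper.
cottage cheese only: max(517/130, 414/118) = 3.977 servings → $4.57.
lentils only: max(517/306, 414/24) = 17.25 servings → $12.94.
cottage cheese + lentils with both tight: 3.464 servings and 0.2178 servings → $4.15.
So the least-cost plan costs $4.15.

$4.15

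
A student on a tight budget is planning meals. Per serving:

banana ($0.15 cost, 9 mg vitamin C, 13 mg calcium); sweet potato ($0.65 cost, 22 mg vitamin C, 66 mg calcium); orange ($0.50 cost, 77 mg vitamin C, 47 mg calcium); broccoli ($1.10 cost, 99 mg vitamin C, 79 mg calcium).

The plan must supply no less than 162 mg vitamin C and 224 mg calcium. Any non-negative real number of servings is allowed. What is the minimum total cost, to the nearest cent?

With two linear requirements the optimum uses one or two foods; enumerate the corners.
banana only: max(162/9, 224/13) = 18 servings → $2.70.
sweet potato only: max(162/22, 224/66) = 7.364 servings → $4.79.
orange only: max(162/77, 224/47) = 4.766 servings → $2.38.
broccoli only: max(162/99, 224/79) = 2.835 servings → $3.12.
banana + sweet potato with both targets exact would need a negative amount; discard.
banana + orange with both tight: 16.67 servings and 0.1557 servings → $2.58.
banana + broccoli with both tight: 16.28 servings and 0.1562 servings → $2.61.
sweet potato + orange with both tight: 2.38 servings and 1.424 servings → $2.26.
sweet potato + broccoli with both tight: 1.955 servings and 1.202 servings → $2.59.
orange + broccoli with both targets exact would need a negative amount; discard.
Cheapest feasible corner: $2.26.

$2.26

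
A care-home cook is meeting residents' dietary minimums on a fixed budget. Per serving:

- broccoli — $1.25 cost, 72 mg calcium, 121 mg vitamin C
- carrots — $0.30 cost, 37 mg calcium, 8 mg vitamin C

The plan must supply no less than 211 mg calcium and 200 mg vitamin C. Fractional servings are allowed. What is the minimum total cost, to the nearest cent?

$2.69

A basic optimal solution has at most two foods positive. Try each food alone and each pair with both targets met exactly.
broccoli only: max(211/72, 200/121) = 2.931 servings → $3.66.
carrots only: max(211/37, 200/8) = 25 servings → $7.50.
broccoli + carrots with both tight: 1.464 servings and 2.853 servings → $2.69.
Cheapest feasible corner: $2.69.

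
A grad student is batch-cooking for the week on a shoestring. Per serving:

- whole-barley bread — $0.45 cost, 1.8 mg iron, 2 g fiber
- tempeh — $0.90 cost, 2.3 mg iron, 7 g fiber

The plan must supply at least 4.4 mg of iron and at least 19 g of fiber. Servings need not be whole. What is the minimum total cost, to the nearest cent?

$2.44

The cheapest plan sits at a corner of the feasible region — with two constraints it uses at most two foods.
whole-barley bread only: max(4.4/1.8, 19/2) = 9.5 servings → $4.28.
tempeh only: max(4.4/2.3, 19/7) = 2.714 servings → $2.44.
whole-barley bread + tempeh: the both-tight solution has a negative serving — not a feasible corner.
Cheapest feasible corner: $2.44.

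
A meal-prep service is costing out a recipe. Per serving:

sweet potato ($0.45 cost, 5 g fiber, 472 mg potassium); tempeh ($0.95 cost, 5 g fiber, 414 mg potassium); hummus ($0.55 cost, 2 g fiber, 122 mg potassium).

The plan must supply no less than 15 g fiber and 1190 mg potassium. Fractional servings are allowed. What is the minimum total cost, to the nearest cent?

$1.35

sweet potato only: max(15/5, 1190/472) = 3 servings → $1.35.
tempeh only: max(15/5, 1190/414) = 3 servings → $2.85.
hummus only: max(15/2, 1190/122) = 9.754 servings → $5.36.
sweet potato + tempeh: the both-tight solution has a negative serving — not a feasible corner.
sweet potato + hummus with both tight: 1.647 servings and 3.383 servings → $2.60.
tempeh + hummus with both tight: 2.523 servings and 1.193 servings → $3.05.
The minimum over all feasible corners is $1.35.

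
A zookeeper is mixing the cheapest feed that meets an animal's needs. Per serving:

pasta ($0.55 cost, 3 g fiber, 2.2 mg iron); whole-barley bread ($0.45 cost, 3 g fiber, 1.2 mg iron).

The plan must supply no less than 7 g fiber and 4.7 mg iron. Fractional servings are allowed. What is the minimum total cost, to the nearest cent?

This is a tiny linear program; its minimum lies at a vertex of the feasible set. List the vertices and price them.
pasta only: max(7/3, 4.7/2.2) = 2.333 servings → $1.28.
whole-barley bread only: max(7/3, 4.7/1.2) = 3.917 servings → $1.76.
pasta + whole-barley bread with both tight: 1.9 servings and 0.4333 servings → $1.24.
Cheapest feasible corner: $1.24.

$1.24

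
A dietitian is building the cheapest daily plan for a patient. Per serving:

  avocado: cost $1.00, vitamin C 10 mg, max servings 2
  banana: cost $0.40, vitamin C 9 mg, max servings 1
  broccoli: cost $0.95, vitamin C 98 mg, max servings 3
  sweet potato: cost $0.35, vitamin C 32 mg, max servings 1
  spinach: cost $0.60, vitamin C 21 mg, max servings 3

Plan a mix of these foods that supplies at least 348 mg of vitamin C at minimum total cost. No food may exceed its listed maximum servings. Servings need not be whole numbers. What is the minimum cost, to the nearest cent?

$3.83

Cost per mg of vitamin C: broccoli $0.0097, sweet potato $0.0109, spinach $0.0286, banana $0.0444, avocado $0.1000.
Take 3 servings of broccoli: +294.0 mg vitamin C for $2.85 (total $2.85, still need 54.0 mg).
Take 1 serving of sweet potato: +32.0 mg vitamin C for $0.35 (total $3.20, still need 22.0 mg).
Take 1.048 servings of spinach: +22.0 mg vitamin C for $0.63 (total $3.83, still need 0.0 mg).
Greedy by cheapest-per-mg is optimal for a single linear constraint, so the minimum cost is $3.83.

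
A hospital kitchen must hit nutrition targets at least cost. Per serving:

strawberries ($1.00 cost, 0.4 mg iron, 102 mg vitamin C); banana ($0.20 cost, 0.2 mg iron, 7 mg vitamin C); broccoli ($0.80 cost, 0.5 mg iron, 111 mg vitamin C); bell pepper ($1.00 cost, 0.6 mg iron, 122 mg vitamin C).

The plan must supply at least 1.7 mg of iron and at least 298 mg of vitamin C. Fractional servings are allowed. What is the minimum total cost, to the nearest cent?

Check every corner: each single food scaled to meet both minima, and each pair solved so both constraints bind.
strawberries only: max(1.7/0.4, 298/102) = 4.25 servings → $4.25.
banana only: max(1.7/0.2, 298/7) = 42.57 servings → $8.51.
broccoli only: max(1.7/0.5, 298/111) = 3.4 servings → $2.72.
bell pepper only: max(1.7/0.6, 298/122) = 2.833 servings → $2.83.
strawberries + banana with both tight: 2.71 servings and 3.08 servings → $3.33.
strawberries + broccoli: the both-tight solution has a negative serving — not a feasible corner.
strawberries + bell pepper: the both-tight solution has a negative serving — not a feasible corner.
banana + broccoli with both tight: 2.123 servings and 2.551 servings → $2.47.
banana + bell pepper with both tight: 1.416 servings and 2.361 servings → $2.64.
broccoli + bell pepper: the both-tight solution has a negative serving — not a feasible corner.
Cheapest feasible corner: $2.47.

$2.47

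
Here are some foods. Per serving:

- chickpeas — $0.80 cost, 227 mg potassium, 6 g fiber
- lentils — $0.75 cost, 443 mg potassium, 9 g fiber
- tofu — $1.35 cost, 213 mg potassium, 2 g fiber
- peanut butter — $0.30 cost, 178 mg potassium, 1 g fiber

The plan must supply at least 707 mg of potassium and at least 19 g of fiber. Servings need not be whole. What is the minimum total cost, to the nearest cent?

With two linear requirements the optimum uses one or two foods; enumerate the corners.
chickpeas only: max(707/227, 19/6) = 3.167 servings → $2.53.
lentils only: max(707/443, 19/9) = 2.111 servings → $1.58.
tofu only: max(707/213, 19/2) = 9.5 servings → $12.82.
peanut butter only: max(707/178, 19/1) = 19 servings → $5.70.
chickpeas + lentils: the both-tight solution has a negative serving — not a feasible corner.
chickpeas + tofu: the both-tight solution has a negative serving — not a feasible corner.
chickpeas + peanut butter: the both-tight solution has a negative serving — not a feasible corner.
lentils + tofu: intersection lies outside the first quadrant.
lentils + peanut butter with both targets exact would need a negative amount; discard.
tofu + peanut butter with both targets exact would need a negative amount; discard.
The minimum over all feasible corners is $1.58.

$1.58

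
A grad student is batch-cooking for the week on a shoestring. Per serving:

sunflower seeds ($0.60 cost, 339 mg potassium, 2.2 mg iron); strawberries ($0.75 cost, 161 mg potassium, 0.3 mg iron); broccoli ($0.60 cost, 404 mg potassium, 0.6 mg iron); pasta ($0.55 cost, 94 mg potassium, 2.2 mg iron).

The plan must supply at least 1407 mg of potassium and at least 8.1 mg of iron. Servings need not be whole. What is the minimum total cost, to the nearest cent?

At the optimum either one food covers both requirements or two foods hit both targets exactly; no other combination can be cheaper.
sunflower seeds only: max(1407/339, 8.1/2.2) = 4.15 servings → $2.49.
strawberries only: max(1407/161, 8.1/0.3) = 27 servings → $20.25.
broccoli only: max(1407/404, 8.1/0.6) = 13.5 servings → $8.10.
pasta only: max(1407/94, 8.1/2.2) = 14.97 servings → $8.23.
sunflower seeds + strawberries with both tight: 3.493 servings and 1.384 servings → $3.13.
sunflower seeds + broccoli with both tight: 3.543 servings and 0.5099 servings → $2.43.
sunflower seeds + pasta: intersection lies outside the first quadrant.
strawberries + broccoli: the both-tight solution has a negative serving — not a feasible corner.
strawberries + pasta with both tight: 7.16 servings and 2.706 servings → $6.86.
broccoli + pasta with both tight: 2.804 servings and 2.917 servings → $3.29.
Cheapest feasible corner: $2.43.

$2.43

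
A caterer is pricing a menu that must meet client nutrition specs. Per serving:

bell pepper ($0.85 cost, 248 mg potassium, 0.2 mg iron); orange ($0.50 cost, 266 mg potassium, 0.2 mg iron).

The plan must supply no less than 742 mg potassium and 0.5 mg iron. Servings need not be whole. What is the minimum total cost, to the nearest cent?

Minimising a linear cost over {potassium ≥ 742, iron ≥ 0.5, servings ≥ 0} — the optimum is at a vertex, using one or two foods.
bell pepper only: max(742/248, 0.5/0.2) = 2.992 servings → $2.54.
orange only: max(742/266, 0.5/0.2) = 2.789 servings → $1.39.
bell pepper + orange: the both-tight solution has a negative serving — not a feasible corner.
Cheapest feasible corner: $1.39.

$1.39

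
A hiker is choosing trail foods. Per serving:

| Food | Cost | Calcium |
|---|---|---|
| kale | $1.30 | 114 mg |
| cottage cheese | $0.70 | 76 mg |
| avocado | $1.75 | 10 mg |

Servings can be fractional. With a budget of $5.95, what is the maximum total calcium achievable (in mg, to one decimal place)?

646.0 mg

Calcium per dollar: cottage cheese 108.6, kale 87.69, avocado 5.714.
With no serving limits, spend the whole cost allowance on cottage cheese: $5.95 / $0.70 × 76 mg = 646.0 mg.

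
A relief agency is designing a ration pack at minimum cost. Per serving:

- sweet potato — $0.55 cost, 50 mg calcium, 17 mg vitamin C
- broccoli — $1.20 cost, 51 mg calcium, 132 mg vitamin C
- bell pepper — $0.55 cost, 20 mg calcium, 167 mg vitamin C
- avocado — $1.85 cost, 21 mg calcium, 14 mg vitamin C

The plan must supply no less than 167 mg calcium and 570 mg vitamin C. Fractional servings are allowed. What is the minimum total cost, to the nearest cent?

With two linear requirements the optimum uses one or two foods; enumerate the corners.
sweet potato only: max(167/50, 570/17) = 33.53 servings → $18.44.
broccoli only: max(167/51, 570/132) = 4.318 servings → $5.18.
bell pepper only: max(167/20, 570/167) = 8.35 servings → $4.59.
avocado only: max(167/21, 570/14) = 40.71 servings → $75.32.
sweet potato + broccoli with both targets exact would need a negative amount; discard.
sweet potato + bell pepper with both tight: 2.059 servings and 3.204 servings → $2.89.
sweet potato + avocado with both targets exact would need a negative amount; discard.
broccoli + bell pepper with both tight: 2.806 servings and 1.196 servings → $4.02.
broccoli + avocado: intersection lies outside the first quadrant.
bell pepper + avocado with both tight: 2.985 servings and 5.11 servings → $11.09.
Cheapest feasible corner: $2.89.

$2.89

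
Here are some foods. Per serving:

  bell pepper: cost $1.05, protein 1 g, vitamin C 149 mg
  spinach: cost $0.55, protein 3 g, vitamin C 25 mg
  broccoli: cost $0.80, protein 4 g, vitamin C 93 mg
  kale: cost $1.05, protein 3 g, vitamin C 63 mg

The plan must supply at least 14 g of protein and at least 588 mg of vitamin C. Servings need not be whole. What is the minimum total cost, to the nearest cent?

$4.57

bell pepper only: max(14/1, 588/149) = 14 servings → $14.70.
spinach only: max(14/3, 588/25) = 23.52 servings → $12.94.
broccoli only: max(14/4, 588/93) = 6.323 servings → $5.06.
kale only: max(14/3, 588/63) = 9.333 servings → $9.80.
bell pepper + spinach with both tight: 3.351 servings and 3.55 servings → $5.47.
bell pepper + broccoli with both tight: 2.087 servings and 2.978 servings → $4.57.
bell pepper + kale with both tight: 2.297 servings and 3.901 servings → $6.51.
spinach + broccoli with both targets exact would need a negative amount; discard.
spinach + kale: intersection lies outside the first quadrant.
broccoli + kale with both targets exact would need a negative amount; discard.
So the least-cost plan costs $4.57.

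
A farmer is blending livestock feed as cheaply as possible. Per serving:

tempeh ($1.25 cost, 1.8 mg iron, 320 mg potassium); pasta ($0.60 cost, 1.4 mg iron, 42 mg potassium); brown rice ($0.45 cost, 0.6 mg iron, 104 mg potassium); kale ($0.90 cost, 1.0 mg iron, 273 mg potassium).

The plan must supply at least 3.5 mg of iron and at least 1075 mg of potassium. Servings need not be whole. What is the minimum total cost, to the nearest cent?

Two binding constraints pin down two serving amounts, so the optimal mix uses at most two foods. The candidates are each food alone (scaled to the tighter of iron/potassium) and each pair with both constraints tight.
tempeh only: max(3.5/1.8, 1075/320) = 3.359 servings → $4.20.
pasta only: max(3.5/1.4, 1075/42) = 25.6 servings → $15.36.
brown rice only: max(3.5/0.6, 1075/104) = 10.34 servings → $4.65.
kale only: max(3.5/1.0, 1075/273) = 3.938 servings → $3.54.
tempeh + pasta with both targets exact would need a negative amount; discard.
tempeh + brown rice with both targets exact would need a negative amount; discard.
tempeh + kale: the both-tight solution has a negative serving — not a feasible corner.
pasta + brown rice with both targets exact would need a negative amount; discard.
pasta + kale with both targets exact would need a negative amount; discard.
brown rice + kale with both targets exact would need a negative amount; discard.
So the least-cost plan costs $3.54.

$3.54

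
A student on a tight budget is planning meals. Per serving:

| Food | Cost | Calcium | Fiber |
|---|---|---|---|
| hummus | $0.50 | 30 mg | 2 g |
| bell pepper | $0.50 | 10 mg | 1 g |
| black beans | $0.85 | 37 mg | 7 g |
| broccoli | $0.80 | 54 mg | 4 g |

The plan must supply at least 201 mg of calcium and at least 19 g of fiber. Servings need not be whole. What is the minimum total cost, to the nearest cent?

The cheapest plan sits at a corner of the feasible region — with two constraints it uses at most two foods.
hummus only: max(201/30, 19/2) = 9.5 servings → $4.75.
bell pepper only: max(201/10, 19/1) = 20.1 servings → $10.05.
black beans only: max(201/37, 19/7) = 5.432 servings → $4.62.
broccoli only: max(201/54, 19/4) = 4.75 servings → $3.80.
hummus + bell pepper with both tight: 1.1 servings and 16.8 servings → $8.95.
hummus + black beans with both tight: 5.176 servings and 1.235 servings → $3.64.
hummus + broccoli: intersection lies outside the first quadrant.
bell pepper + black beans with both targets exact would need a negative amount; discard.
bell pepper + broccoli with both tight: 15.86 servings and 0.7857 servings → $8.56.
black beans + broccoli with both tight: 0.9652 servings and 3.061 servings → $3.27.
So the least-cost plan costs $3.27.

$3.27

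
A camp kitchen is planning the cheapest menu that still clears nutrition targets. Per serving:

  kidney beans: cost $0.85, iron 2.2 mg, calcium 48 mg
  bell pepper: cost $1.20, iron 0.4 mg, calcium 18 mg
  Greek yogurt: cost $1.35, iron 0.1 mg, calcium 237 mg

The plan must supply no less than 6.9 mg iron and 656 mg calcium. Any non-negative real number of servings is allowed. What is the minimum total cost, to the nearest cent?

For a min-cost LP with two ≥-constraints, a basic feasible solution has at most two positive variables.
kidney beans only: max(6.9/2.2, 656/48) = 13.67 servings → $11.62.
bell pepper only: max(6.9/0.4, 656/18) = 36.44 servings → $43.73.
Greek yogurt only: max(6.9/0.1, 656/237) = 69 servings → $93.15.
kidney beans + bell pepper: intersection lies outside the first quadrant.
kidney beans + Greek yogurt with both tight: 3.039 servings and 2.153 servings → $5.49.
bell pepper + Greek yogurt with both tight: 16.88 servings and 1.486 servings → $22.26.
Cheapest feasible corner: $5.49.

$5.49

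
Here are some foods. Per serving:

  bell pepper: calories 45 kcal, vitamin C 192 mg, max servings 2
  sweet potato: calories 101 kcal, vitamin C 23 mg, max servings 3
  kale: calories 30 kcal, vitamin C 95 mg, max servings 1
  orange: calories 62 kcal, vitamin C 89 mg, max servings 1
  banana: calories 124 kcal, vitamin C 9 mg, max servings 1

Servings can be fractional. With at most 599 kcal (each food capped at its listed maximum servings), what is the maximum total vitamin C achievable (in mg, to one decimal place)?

Vitamin C per kcal: bell pepper 4.267, kale 3.167, orange 1.435, sweet potato 0.2277, banana 0.07258.
Take 2 servings of bell pepper: uses 90 kcal, +384.0 mg vitamin C (running total 384.0 mg).
Take 1 serving of kale: uses 30 kcal, +95.0 mg vitamin C (running total 479.0 mg).
Take 1 serving of orange: uses 62 kcal, +89.0 mg vitamin C (running total 568.0 mg).
Take 3 servings of sweet potato: uses 303 kcal, +69.0 mg vitamin C (running total 637.0 mg).
Take 0.9194 servings of banana: uses 114 kcal, +8.3 mg vitamin C (running total 645.3 mg).
Filling greedily by vitamin C-per-kcal is optimal for one linear limit, giving 645.3 mg.

645.3 mg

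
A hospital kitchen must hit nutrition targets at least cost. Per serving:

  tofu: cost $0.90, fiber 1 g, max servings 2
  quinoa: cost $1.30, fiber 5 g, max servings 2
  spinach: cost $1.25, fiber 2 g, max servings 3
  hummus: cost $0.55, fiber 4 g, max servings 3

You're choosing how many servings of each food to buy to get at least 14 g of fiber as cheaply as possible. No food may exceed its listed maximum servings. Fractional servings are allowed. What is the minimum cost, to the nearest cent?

$2.17

Cost per g of fiber: hummus $0.1375, quinoa $0.2600, spinach $0.6250, tofu $0.9000.
Take 3 servings of hummus: +12.0 g fiber for $1.65 (total $1.65, still need 2.0 g).
Take 0.4 servings of quinoa: +2.0 g fiber for $0.52 (total $2.17, still need 0.0 g).
Filling from the cheapest source first is optimal under one linear minimum: $2.17.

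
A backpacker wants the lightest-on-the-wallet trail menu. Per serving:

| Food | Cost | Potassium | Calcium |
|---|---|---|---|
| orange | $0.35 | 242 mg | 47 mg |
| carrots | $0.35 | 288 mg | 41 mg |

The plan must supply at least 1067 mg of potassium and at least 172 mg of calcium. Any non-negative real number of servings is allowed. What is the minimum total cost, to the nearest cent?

At the optimum either one food covers both requirements or two foods hit both targets exactly; no other combination can be cheaper.
orange only: max(1067/242, 172/47) = 4.409 servings → $1.54.
carrots only: max(1067/288, 172/41) = 4.195 servings → $1.47.
orange + carrots with both tight: 1.602 servings and 2.359 servings → $1.39.
Cheapest feasible corner: $1.39.

$1.39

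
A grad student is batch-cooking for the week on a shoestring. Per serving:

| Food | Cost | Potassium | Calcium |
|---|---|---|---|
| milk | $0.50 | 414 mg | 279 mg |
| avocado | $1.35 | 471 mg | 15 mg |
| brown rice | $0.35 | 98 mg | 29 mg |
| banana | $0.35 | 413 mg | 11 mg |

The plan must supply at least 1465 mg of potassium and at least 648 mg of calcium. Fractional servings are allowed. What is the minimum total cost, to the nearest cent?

With two linear requirements the optimum uses one or two foods; enumerate the corners.
milk only: max(1465/414, 648/279) = 3.539 servings → $1.77.
avocado only: max(1465/471, 648/15) = 43.2 servings → $58.32.
brown rice only: max(1465/98, 648/29) = 22.34 servings → $7.82.
banana only: max(1465/413, 648/11) = 58.91 servings → $20.62.
milk + avocado with both tight: 2.262 servings and 1.122 servings → $2.65.
milk + brown rice with both tight: 1.371 servings and 9.159 servings → $3.89.
milk + banana with both tight: 2.273 servings and 1.269 servings → $1.58.
avocado + brown rice: intersection lies outside the first quadrant.
avocado + banana: the both-tight solution has a negative serving — not a feasible corner.
brown rice + banana: intersection lies outside the first quadrant.
So the least-cost plan costs $1.58.

$1.58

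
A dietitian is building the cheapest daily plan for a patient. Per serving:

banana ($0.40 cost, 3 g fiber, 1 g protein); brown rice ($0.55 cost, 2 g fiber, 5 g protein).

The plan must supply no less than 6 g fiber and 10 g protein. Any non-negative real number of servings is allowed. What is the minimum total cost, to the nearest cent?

$1.32

Compare the cost at each extreme point of the feasible region.
banana only: max(6/3, 10/1) = 10 servings → $4.00.
brown rice only: max(6/2, 10/5) = 3 servings → $1.65.
banana + brown rice with both tight: 0.7692 servings and 1.846 servings → $1.32.
The minimum over all feasible corners is $1.32.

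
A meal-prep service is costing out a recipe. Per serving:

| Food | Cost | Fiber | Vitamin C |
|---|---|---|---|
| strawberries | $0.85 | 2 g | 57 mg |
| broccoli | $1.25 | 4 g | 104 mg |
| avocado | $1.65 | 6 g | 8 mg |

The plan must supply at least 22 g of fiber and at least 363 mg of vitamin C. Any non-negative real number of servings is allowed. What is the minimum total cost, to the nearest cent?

The cheapest plan sits at a corner of the feasible region — with two constraints it uses at most two foods.
strawberries only: max(22/2, 363/57) = 11 servings → $9.35.
broccoli only: max(22/4, 363/104) = 5.5 servings → $6.88.
avocado only: max(22/6, 363/8) = 45.38 servings → $74.87.
strawberries + broccoli: intersection lies outside the first quadrant.
strawberries + avocado with both tight: 6.141 servings and 1.62 servings → $7.89.
broccoli + avocado with both tight: 3.382 servings and 1.412 servings → $6.56.
The minimum over all feasible corners is $6.56.

$6.56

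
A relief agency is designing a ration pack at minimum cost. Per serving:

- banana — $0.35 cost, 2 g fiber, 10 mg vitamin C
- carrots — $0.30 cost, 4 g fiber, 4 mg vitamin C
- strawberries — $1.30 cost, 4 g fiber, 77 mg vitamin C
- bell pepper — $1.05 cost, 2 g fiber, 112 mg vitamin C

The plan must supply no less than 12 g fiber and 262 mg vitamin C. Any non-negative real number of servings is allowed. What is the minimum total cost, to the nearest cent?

$2.95

This is a tiny linear program; its minimum lies at a vertex of the feasible set. List the vertices and price them.
banana only: max(12/2, 262/10) = 26.2 servings → $9.17.
carrots only: max(12/4, 262/4) = 65.5 servings → $19.65.
strawberries only: max(12/4, 262/77) = 3.403 servings → $4.42.
bell pepper only: max(12/2, 262/112) = 6 servings → $6.30.
banana + carrots with both targets exact would need a negative amount; discard.
banana + strawberries with both targets exact would need a negative amount; discard.
banana + bell pepper with both tight: 4.02 servings and 1.98 servings → $3.49.
carrots + strawberries: intersection lies outside the first quadrant.
carrots + bell pepper with both tight: 1.864 servings and 2.273 servings → $2.95.
strawberries + bell pepper with both tight: 2.789 servings and 0.4218 servings → $4.07.
Cheapest feasible corner: $2.95.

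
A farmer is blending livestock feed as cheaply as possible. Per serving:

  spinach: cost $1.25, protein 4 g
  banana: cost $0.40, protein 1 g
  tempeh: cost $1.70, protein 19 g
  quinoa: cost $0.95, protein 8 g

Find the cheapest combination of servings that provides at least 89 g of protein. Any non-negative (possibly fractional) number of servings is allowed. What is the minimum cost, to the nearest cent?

Cost per g of protein: tempeh $0.0895, quinoa $0.1187, spinach $0.3125, banana $0.4000.
With no serving limits, use only tempeh: 89 g / 19 g = 4.684 servings × $1.70 = $7.96.

$7.96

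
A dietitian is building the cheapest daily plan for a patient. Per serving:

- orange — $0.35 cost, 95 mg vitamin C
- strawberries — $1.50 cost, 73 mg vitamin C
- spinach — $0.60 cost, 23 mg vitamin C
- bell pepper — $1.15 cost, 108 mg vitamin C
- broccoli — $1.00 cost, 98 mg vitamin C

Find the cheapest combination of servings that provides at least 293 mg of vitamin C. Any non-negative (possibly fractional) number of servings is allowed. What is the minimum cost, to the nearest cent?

$1.08

Cost per mg of vitamin C: orange $0.0037, broccoli $0.0102, bell pepper $0.0106, strawberries $0.0205, spinach $0.0261.
With no serving limits, use only orange: 293 mg / 95 mg = 3.084 servings × $0.35 = $1.08.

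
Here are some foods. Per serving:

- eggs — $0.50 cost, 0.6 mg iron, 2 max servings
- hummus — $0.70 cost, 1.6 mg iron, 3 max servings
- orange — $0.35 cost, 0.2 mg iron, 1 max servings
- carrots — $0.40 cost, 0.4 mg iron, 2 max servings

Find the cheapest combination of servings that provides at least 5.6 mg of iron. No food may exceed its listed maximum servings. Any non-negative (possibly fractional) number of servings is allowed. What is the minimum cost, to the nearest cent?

Cost per mg of iron: hummus $0.4375, eggs $0.8333, carrots $1.0000, orange $1.7500.
Take 3 servings of hummus: +4.8 mg iron for $2.10 (total $2.10, still need 0.8 mg).
Take 1.333 servings of eggs: +0.8 mg iron for $0.67 (total $2.77, still need 0.0 mg).
Greedy by cheapest-per-mg is optimal for a single linear constraint, so the minimum cost is $2.77.

$2.77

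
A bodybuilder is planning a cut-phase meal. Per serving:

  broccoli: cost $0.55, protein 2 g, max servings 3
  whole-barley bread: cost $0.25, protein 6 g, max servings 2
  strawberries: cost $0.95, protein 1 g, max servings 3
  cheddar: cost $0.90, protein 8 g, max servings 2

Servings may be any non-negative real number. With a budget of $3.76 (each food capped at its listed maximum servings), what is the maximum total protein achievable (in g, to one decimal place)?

Protein per dollar: whole-barley bread 24, cheddar 8.889, broccoli 3.636, strawberries 1.053.
Take 2 servings of whole-barley bread: spends $0.50, +12.0 g protein (running total 12.0 g).
Take 2 servings of cheddar: spends $1.80, +16.0 g protein (running total 28.0 g).
Take 2.655 servings of broccoli: spends $1.46, +5.3 g protein (running total 33.3 g).
Greedy by best ratio exhausts the cost allowance optimally: 33.3 g.

33.3 g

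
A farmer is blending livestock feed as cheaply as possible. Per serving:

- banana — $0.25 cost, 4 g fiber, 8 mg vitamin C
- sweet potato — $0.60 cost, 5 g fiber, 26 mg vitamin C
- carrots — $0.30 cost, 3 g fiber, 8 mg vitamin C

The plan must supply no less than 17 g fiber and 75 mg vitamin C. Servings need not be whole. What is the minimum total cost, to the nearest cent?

$1.80

An LP optimum is at a vertex; with two nutrient constraints at most two foods are used. Check each candidate.
banana only: max(17/4, 75/8) = 9.375 servings → $2.34.
sweet potato only: max(17/5, 75/26) = 3.4 servings → $2.04.
carrots only: max(17/3, 75/8) = 9.375 servings → $2.81.
banana + sweet potato with both tight: 1.047 servings and 2.562 servings → $1.80.
banana + carrots: intersection lies outside the first quadrant.
sweet potato + carrots with both tight: 2.342 servings and 1.763 servings → $1.93.
Cheapest feasible corner: $1.80.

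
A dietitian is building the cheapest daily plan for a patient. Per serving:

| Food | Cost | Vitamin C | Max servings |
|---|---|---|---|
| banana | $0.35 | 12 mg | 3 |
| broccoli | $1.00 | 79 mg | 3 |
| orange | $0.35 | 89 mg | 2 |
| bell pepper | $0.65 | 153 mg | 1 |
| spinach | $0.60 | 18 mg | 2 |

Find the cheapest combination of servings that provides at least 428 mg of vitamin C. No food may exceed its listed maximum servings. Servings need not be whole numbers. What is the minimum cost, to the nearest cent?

Cost per mg of vitamin C: orange $0.0039, bell pepper $0.0042, broccoli $0.0127, banana $0.0292, spinach $0.0333.
Take 2 servings of orange: +178.0 mg vitamin C for $0.70 (total $0.70, still need 250.0 mg).
Take 1 serving of bell pepper: +153.0 mg vitamin C for $0.65 (total $1.35, still need 97.0 mg).
Take 1.228 servings of broccoli: +97.0 mg vitamin C for $1.23 (total $2.58, still need 0.0 mg).
Greedy by cheapest-per-mg is optimal for a single linear constraint, so the minimum cost is $2.58.

$2.58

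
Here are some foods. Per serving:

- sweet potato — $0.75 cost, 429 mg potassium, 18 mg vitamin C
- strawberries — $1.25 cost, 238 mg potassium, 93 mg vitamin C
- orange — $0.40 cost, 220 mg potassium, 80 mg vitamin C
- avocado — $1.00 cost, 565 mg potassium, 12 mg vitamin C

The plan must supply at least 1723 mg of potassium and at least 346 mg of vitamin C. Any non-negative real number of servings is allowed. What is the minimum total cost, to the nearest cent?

Check every corner: each single food scaled to meet both minima, and each pair solved so both constraints bind.
sweet potato only: max(1723/429, 346/18) = 19.22 servings → $14.42.
strawberries only: max(1723/238, 346/93) = 7.239 servings → $9.05.
orange only: max(1723/220, 346/80) = 7.832 servings → $3.13.
avocado only: max(1723/565, 346/12) = 28.83 servings → $28.83.
sweet potato + strawberries with both tight: 2.187 servings and 3.297 servings → $5.76.
sweet potato + orange with both tight: 2.033 servings and 3.868 servings → $3.07.
sweet potato + avocado: intersection lies outside the first quadrant.
strawberries + orange with both targets exact would need a negative amount; discard.
strawberries + avocado with both tight: 3.518 servings and 1.568 servings → $5.97.
orange + avocado with both tight: 4.107 servings and 1.45 servings → $3.09.
So the least-cost plan costs $3.07.

$3.07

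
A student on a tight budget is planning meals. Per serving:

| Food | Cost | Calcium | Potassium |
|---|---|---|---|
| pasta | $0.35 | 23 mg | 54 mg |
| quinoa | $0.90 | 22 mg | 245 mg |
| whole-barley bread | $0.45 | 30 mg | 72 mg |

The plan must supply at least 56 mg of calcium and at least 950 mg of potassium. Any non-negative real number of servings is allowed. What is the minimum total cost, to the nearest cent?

A basic optimal solution has at most two foods positive. Try each food alone and each pair with both targets met exactly.
pasta only: max(56/23, 950/54) = 17.59 servings → $6.16.
quinoa only: max(56/22, 950/245) = 3.878 servings → $3.49.
whole-barley bread only: max(56/30, 950/72) = 13.19 servings → $5.94.
pasta + quinoa with both targets exact would need a negative amount; discard.
pasta + whole-barley bread with both targets exact would need a negative amount; discard.
quinoa + whole-barley bread with both targets exact would need a negative amount; discard.
Cheapest feasible corner: $3.49.

$3.49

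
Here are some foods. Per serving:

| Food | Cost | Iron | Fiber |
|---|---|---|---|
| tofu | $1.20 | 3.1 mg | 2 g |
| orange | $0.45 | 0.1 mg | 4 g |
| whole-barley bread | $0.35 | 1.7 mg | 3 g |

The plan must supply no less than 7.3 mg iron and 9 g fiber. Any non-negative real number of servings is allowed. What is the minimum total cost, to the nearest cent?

$1.50

Compare the cost at each extreme point of the feasible region.
tofu only: max(7.3/3.1, 9/2) = 4.5 servings → $5.40.
orange only: max(7.3/0.1, 9/4) = 73 servings → $32.85.
whole-barley bread only: max(7.3/1.7, 9/3) = 4.294 servings → $1.50.
tofu + orange with both tight: 2.32 servings and 1.09 servings → $3.27.
tofu + whole-barley bread with both tight: 1.119 servings and 2.254 servings → $2.13.
orange + whole-barley bread: intersection lies outside the first quadrant.
Cheapest feasible corner: $1.50.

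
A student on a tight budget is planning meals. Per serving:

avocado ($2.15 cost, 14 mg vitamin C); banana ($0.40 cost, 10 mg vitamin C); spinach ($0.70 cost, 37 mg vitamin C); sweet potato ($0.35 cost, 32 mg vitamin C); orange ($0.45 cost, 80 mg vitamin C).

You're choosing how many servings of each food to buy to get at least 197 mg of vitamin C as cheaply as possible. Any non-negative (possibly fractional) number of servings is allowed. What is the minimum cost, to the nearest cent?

Cost per mg of vitamin C: orange $0.0056, sweet potato $0.0109, spinach $0.0189, banana $0.0400, avocado $0.1536.
With no serving limits, use only orange: 197 mg / 80 mg = 2.462 servings × $0.45 = $1.11.

$1.11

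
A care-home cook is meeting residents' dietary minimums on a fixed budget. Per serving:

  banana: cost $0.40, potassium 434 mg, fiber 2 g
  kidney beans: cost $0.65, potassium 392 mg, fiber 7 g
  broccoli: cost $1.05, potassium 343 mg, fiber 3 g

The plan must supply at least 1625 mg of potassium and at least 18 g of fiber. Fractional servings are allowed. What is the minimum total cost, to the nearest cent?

$2.08

banana only: max(1625/434, 18/2) = 9 servings → $3.60.
kidney beans only: max(1625/392, 18/7) = 4.145 servings → $2.69.
broccoli only: max(1625/343, 18/3) = 6 servings → $6.30.
banana + kidney beans with both tight: 1.916 servings and 2.024 servings → $2.08.
banana + broccoli with both targets exact would need a negative amount; discard.
kidney beans + broccoli with both tight: 1.06 servings and 3.526 servings → $4.39.
So the least-cost plan costs $2.08.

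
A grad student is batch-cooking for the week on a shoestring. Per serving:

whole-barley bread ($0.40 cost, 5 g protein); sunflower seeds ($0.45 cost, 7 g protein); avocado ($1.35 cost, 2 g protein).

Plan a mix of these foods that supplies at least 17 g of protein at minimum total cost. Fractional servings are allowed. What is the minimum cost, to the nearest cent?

Cost per g of protein: sunflower seeds $0.0643, whole-barley bread $0.0800, avocado $0.6750.
With no serving limits, use only sunflower seeds: 17 g / 7 g = 2.429 servings × $0.45 = $1.09.

$1.09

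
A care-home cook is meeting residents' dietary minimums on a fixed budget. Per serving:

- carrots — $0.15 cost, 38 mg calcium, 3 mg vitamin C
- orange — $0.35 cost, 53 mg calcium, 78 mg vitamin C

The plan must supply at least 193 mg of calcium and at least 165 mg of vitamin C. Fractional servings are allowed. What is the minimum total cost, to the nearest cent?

$1.05

carrots only: max(193/38, 165/3) = 55 servings → $8.25.
orange only: max(193/53, 165/78) = 3.642 servings → $1.27.
carrots + orange with both tight: 2.249 servings and 2.029 servings → $1.05.
So the least-cost plan costs $1.05.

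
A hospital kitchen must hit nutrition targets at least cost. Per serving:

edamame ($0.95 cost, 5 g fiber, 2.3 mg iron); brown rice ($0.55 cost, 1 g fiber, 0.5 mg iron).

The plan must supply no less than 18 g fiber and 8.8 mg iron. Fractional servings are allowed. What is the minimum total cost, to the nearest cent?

The cheapest plan sits at a corner of the feasible region — with two constraints it uses at most two foods.
edamame only: max(18/5, 8.8/2.3) = 3.826 servings → $3.63.
brown rice only: max(18/1, 8.8/0.5) = 18 servings → $9.90.
edamame + brown rice with both tight: 1 serving and 13 servings → $8.10.
So the least-cost plan costs $3.63.

$3.63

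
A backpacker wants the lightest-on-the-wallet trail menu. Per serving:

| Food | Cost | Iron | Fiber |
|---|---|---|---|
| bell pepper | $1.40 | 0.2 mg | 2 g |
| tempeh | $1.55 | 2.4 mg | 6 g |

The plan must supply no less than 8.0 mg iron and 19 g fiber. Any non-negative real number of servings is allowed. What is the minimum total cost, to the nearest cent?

At the optimum either one food covers both requirements or two foods hit both targets exactly; no other combination can be cheaper.
bell pepper only: max(8.0/0.2, 19/2) = 40 servings → $56.00.
tempeh only: max(8.0/2.4, 19/6) = 3.333 servings → $5.17.
bell pepper + tempeh: the both-tight solution has a negative serving — not a feasible corner.
Cheapest feasible corner: $5.17.

$5.17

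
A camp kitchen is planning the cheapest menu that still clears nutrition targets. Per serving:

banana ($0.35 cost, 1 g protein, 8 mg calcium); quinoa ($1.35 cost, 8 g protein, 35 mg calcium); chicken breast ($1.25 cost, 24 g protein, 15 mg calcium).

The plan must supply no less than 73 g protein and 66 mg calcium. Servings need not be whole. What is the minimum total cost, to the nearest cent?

$4.44

At the optimum either one food covers both requirements or two foods hit both targets exactly; no other combination can be cheaper.
banana only: max(73/1, 66/8) = 73 servings → $25.55.
quinoa only: max(73/8, 66/35) = 9.125 servings → $12.32.
chicken breast only: max(73/24, 66/15) = 4.4 servings → $5.50.
banana + quinoa: the both-tight solution has a negative serving — not a feasible corner.
banana + chicken breast with both tight: 2.763 servings and 2.927 servings → $4.63.
quinoa + chicken breast with both tight: 0.6792 servings and 2.815 servings → $4.44.
The minimum over all feasible corners is $4.44.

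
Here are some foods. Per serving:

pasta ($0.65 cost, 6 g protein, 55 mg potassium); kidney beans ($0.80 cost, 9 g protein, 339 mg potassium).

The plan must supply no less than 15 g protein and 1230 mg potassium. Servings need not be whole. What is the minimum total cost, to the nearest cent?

Two binding constraints pin down two serving amounts, so the optimal mix uses at most two foods. The candidates are each food alone (scaled to the tighter of protein/potassium) and each pair with both constraints tight.
pasta only: max(15/6, 1230/55) = 22.36 servings → $14.54.
kidney beans only: max(15/9, 1230/339) = 3.628 servings → $2.90.
pasta + kidney beans: the both-tight solution has a negative serving — not a feasible corner.
The minimum over all feasible corners is $2.90.

$2.90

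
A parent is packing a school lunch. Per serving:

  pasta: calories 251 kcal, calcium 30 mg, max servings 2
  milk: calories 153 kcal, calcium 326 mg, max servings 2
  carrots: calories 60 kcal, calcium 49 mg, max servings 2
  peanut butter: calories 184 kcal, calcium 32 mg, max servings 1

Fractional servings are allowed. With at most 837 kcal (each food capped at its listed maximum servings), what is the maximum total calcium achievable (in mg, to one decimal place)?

809.1 mg

Calcium per kcal: milk 2.131, carrots 0.8167, peanut butter 0.1739, pasta 0.1195.
Take 2 servings of milk: uses 306 kcal, +652.0 mg calcium (running total 652.0 mg).
Take 2 servings of carrots: uses 120 kcal, +98.0 mg calcium (running total 750.0 mg).
Take 1 serving of peanut butter: uses 184 kcal, +32.0 mg calcium (running total 782.0 mg).
Take 0.9044 servings of pasta: uses 227 kcal, +27.1 mg calcium (running total 809.1 mg).
Greedy by best ratio exhausts the calories allowance optimally: 809.1 mg.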